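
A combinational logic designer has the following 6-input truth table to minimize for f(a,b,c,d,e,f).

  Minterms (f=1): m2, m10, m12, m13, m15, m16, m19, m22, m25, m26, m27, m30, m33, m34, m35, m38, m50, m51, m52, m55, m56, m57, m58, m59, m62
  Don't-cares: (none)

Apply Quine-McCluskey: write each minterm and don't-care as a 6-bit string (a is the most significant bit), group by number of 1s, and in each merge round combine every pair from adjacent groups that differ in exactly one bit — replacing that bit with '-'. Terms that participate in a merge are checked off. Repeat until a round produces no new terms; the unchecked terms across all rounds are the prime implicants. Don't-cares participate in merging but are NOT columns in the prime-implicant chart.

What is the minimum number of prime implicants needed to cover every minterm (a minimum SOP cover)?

[col 0] 000010*, 001010*, 001100*, 001101*, 001111*, 010000, 010011*, 010110*, 011001*, 011010*, 011011*, 011110*, 100001*, 100010*, 100011*, 100110*, 110010*, 110011*, 110100, 110111*, 111000*, 111001*, 111010*, 111011*, 111110*
[col 1] -00010, -10011*, -11001*, -11010*, -11011*, -11110*, 0-1010, 00-010, 0011-1, 00110-, 01-011*, 01-110, 011-10*, 0110-1*, 01101-*, 1-0010*, 1-0011*, 100-10, 1000-1, 10001-*, 11-010*, 11-011*, 110-11, 11001-*, 111-10*, 1110-0*, 1110-1*, 11100-*, 11101-*
[col 2] -1-011, -11-10, -110-1, -1101-, 1-001-, 11-01-, 1110--
Prime implicants: -00010, -1-011, -11-10, -110-1, -1101-, 0-1010, 00-010, 0011-1, 00110-, 01-110, 010000, 1-001-, 100-10, 1000-1, 11-01-, 110-11, 110100, 1110--
PI chart (minterm → PIs covering it):
  2 | -00010,00-010
  10 | 0-1010,00-010
  12 | 00110-  (sole → essential)
  13 | 0011-1,00110-
  15 | 0011-1  (sole → essential)
  16 | 010000  (sole → essential)
  19 | -1-011  (sole → essential)
  22 | 01-110  (sole → essential)
  25 | -110-1  (sole → essential)
  26 | -11-10,-1101-,0-1010
  27 | -1-011,-110-1,-1101-
  30 | -11-10,01-110
  33 | 1000-1  (sole → essential)
  34 | -00010,1-001-,100-10
  35 | 1-001-,1000-1
  38 | 100-10  (sole → essential)
  50 | 1-001-,11-01-
  51 | -1-011,1-001-,11-01-,110-11
  52 | 110100  (sole → essential)
  55 | 110-11  (sole → essential)
  56 | 1110--  (sole → essential)
  57 | -110-1,1110--
  58 | -11-10,-1101-,11-01-,1110--
  59 | -1-011,-110-1,-1101-,11-01-,1110--
  62 | -11-10  (sole → essential)
Essential prime implicants: -1-011, -11-10, -110-1, 0011-1, 00110-, 01-110, 010000, 100-10, 1000-1, 110-11, 110100, 1110--
Petrick residual → 00-010, 1-001-
Minimum SOP uses 14 PIs: bd'ef + bcef' + bcd'f + a'b'd'ef' + a'b'cdf + a'b'cde' + a'bdef' + a'bc'd'e'f' + ac'd'e + ab'c'ef' + ab'c'd'f + abc'ef + abc'de'f' + abcd'

14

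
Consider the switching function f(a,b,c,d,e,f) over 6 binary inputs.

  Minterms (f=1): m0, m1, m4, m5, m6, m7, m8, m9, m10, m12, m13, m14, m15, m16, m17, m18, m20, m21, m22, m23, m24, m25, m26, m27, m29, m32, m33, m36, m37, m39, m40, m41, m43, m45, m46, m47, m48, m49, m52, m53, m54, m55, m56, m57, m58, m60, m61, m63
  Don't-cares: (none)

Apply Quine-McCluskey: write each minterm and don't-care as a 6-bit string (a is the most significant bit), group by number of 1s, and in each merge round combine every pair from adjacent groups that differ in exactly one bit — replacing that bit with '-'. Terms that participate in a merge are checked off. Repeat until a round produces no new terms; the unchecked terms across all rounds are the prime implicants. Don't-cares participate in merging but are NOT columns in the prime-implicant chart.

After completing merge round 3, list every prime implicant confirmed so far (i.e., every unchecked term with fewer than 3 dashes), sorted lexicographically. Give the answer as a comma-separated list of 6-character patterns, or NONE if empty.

-0111-, -110-0, 0-10-0, 001--0, 01-0-0, 010--0, 0110--, 101--1

size-2^0 implicants → 000000(✓)  000001(✓)  000100(✓)  000101(✓)  000110(✓)  000111(✓)  001000(✓)  001001(✓)  001010(✓)  001100(✓)  001101(✓)  001110(✓)  001111(✓)  010000(✓)  010001(✓)  010010(✓)  010100(✓)  010101(✓)  010110(✓)  010111(✓)  011000(✓)  011001(✓)  011010(✓)  011011(✓)  011101(✓)  100000(✓)  100001(✓)  100100(✓)  100101(✓)  100111(✓)  101000(✓)  101001(✓)  101011(✓)  101101(✓)  101110(✓)  101111(✓)  110000(✓)  110001(✓)  110100(✓)  110101(✓)  110110(✓)  110111(✓)  111000(✓)  111001(✓)  111010(✓)  111100(✓)  111101(✓)  111111(✓)
size-2^1 implicants → -00000(✓)  -00001(✓)  -00100(✓)  -00101(✓)  -00111(✓)  -01000(✓)  -01001(✓)  -01101(✓)  -01110(✓)  -01111(✓)  -10000(✓)  -10001(✓)  -10100(✓)  -10101(✓)  -10110(✓)  -10111(✓)  -11000(✓)  -11001(✓)  -11010(✓)  -11101(✓)  0-0000(✓)  0-0001(✓)  0-0100(✓)  0-0101(✓)  0-0110(✓)  0-0111(✓)  0-1000(✓)  0-1001(✓)  0-1010(✓)  0-1101(✓)  00-000(✓)  00-001(✓)  00-100(✓)  00-101(✓)  00-110(✓)  00-111(✓)  000-00(✓)  000-01(✓)  00000-(✓)  0001-0(✓)  0001-1(✓)  00010-(✓)  00011-(✓)  001-00(✓)  001-01(✓)  001-10(✓)  0010-0(✓)  00100-(✓)  0011-0(✓)  0011-1(✓)  00110-(✓)  00111-(✓)  01-000(✓)  01-001(✓)  01-010(✓)  01-101(✓)  010-00(✓)  010-01(✓)  010-10(✓)  0100-0(✓)  01000-(✓)  0101-0(✓)  0101-1(✓)  01010-(✓)  01011-(✓)  011-01(✓)  0110-0(✓)  0110-1(✓)  01100-(✓)  01101-(✓)  1-0000(✓)  1-0001(✓)  1-0100(✓)  1-0101(✓)  1-0111(✓)  1-1000(✓)  1-1001(✓)  1-1101(✓)  1-1111(✓)  10-000(✓)  10-001(✓)  10-101(✓)  10-111(✓)  100-00(✓)  100-01(✓)  10000-(✓)  1001-1(✓)  10010-(✓)  101-01(✓)  101-11(✓)  1010-1(✓)  10100-(✓)  1011-1(✓)  10111-(✓)  11-000(✓)  11-001(✓)  11-100(✓)  11-101(✓)  11-111(✓)  110-00(✓)  110-01(✓)  11000-(✓)  1101-0(✓)  1101-1(✓)  11010-(✓)  11011-(✓)  111-00(✓)  111-01(✓)  1110-0(✓)  11100-(✓)  1111-1(✓)  11110-(✓)
size-2^2 implicants → --0000(✓)  --0001(✓)  --0100(✓)  --0101(✓)  --0111(✓)  --1000(✓)  --1001(✓)  --1101(✓)  -0-000(✓)  -0-001(✓)  -0-101(✓)  -0-111(✓)  -00-00(✓)  -00-01(✓)  -0000-(✓)  -001-1(✓)  -0010-(✓)  -01-01(✓)  -0100-(✓)  -011-1(✓)  -0111-  -1-000(✓)  -1-001(✓)  -1-101(✓)  -10-00(✓)  -10-01(✓)  -1000-(✓)  -101-0(✓)  -101-1(✓)  -1010-(✓)  -1011-(✓)  -11-01(✓)  -110-0  -1100-(✓)  0--000(✓)  0--001(✓)  0--101(✓)  0-0-00(✓)  0-0-01(✓)  0-000-(✓)  0-01-0(✓)  0-01-1(✓)  0-010-(✓)  0-011-(✓)  0-1-01(✓)  0-10-0  0-100-(✓)  00--00(✓)  00--01(✓)  00-00-(✓)  00-1-0(✓)  00-1-1(✓)  00-10-(✓)  00-11-(✓)  000-0-(✓)  0001--(✓)  001--0  001-0-(✓)  0011--(✓)  01--01(✓)  01-0-0  01-00-(✓)  010--0  010-0-(✓)  0101--(✓)  0110--  1--000(✓)  1--001(✓)  1--101(✓)  1--111(✓)  1-0-00(✓)  1-0-01(✓)  1-000-(✓)  1-01-1(✓)  1-010-(✓)  1-1-01(✓)  1-100-(✓)  1-11-1(✓)  10--01(✓)  10-00-(✓)  10-1-1(✓)  100-0-(✓)  101--1  11--00(✓)  11--01(✓)  11-00-(✓)  11-1-1(✓)  11-10-(✓)  110-0-(✓)  1101--(✓)  111-0-(✓)
size-2^3 implicants → ---000(✓)  ---001(✓)  ---101(✓)  --0-00(✓)  --0-01(✓)  --000-(✓)  --01-1  --010-(✓)  --1-01(✓)  --100-(✓)  -0--01(✓)  -0-00-(✓)  -0-1-1  -00-0-(✓)  -1--01(✓)  -1-00-(✓)  -10-0-(✓)  -101--  0---01(✓)  0--00-(✓)  0-0-0-(✓)  0-01--  00--0-  00-1--  1---01(✓)  1--00-(✓)  1--1-1  1-0-0-(✓)  11--0-
size-2^4 implicants → ----01  ---00-  --0-0-
Unchecked terms (primes): ----01, ---00-, --0-0-, --01-1, -0-1-1, -0111-, -101--, -110-0, 0-01--, 0-10-0, 00--0-, 00-1--, 001--0, 01-0-0, 010--0, 0110--, 1--1-1, 101--1, 11--0-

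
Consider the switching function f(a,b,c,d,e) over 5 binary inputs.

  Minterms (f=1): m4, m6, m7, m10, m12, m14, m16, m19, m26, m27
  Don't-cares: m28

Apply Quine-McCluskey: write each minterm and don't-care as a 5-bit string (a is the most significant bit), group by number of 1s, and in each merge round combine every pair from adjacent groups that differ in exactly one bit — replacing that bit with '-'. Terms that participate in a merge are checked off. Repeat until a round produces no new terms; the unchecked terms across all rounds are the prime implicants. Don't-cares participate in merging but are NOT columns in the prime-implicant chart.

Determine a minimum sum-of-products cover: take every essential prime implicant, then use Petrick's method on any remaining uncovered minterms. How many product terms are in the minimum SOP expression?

5

Round 0: 00100✓ 00110✓ 00111✓ 01010✓ 01100✓ 01110✓ 10000 10011✓ 11010✓ 11011✓ 11100✓
Round 1: -1010 -1100 0-100✓ 0-110✓ 001-0✓ 0011- 01-10 011-0✓ 1-011 1101-
Round 2: 0-1-0
PIs = {-1010, -1100, 0-1-0, 0011-, 01-10, 1-011, 10000, 1101-}
Coverage chart:
  m4: 0-1-0 ←essential
  m6: 0-1-0,0011-
  m7: 0011- ←essential
  m10: -1010,01-10
  m12: -1100,0-1-0
  m14: 0-1-0,01-10
  m16: 10000 ←essential
  m19: 1-011 ←essential
  m26: -1010,1101-
  m27: 1-011,1101-
Essential: 0-1-0, 0011-, 1-011, 10000
Petrick residual → -1010
Min cover (5 terms): bc'de' + a'ce' + a'b'cd + ac'de + ab'c'd'e'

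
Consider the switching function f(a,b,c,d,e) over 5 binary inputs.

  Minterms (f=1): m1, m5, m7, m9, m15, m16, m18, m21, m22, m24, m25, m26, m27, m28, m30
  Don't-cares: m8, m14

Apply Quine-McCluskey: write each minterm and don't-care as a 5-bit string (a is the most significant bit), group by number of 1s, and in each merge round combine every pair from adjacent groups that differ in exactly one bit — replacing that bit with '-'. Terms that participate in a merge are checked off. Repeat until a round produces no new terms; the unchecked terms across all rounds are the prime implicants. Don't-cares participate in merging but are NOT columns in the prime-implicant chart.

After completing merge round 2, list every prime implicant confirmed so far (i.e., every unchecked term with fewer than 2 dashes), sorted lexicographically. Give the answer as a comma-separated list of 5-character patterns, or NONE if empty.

Round 0: 00001✓ 00101✓ 00111✓ 01000✓ 01001✓ 01110✓ 01111✓ 10000✓ 10010✓ 10101✓ 10110✓ 11000✓ 11001✓ 11010✓ 11011✓ 11100✓ 11110✓
Round 1: -0101 -1000✓ -1001✓ -1110 0-001 0-111 00-01 001-1 0100-✓ 0111- 1-000✓ 1-010✓ 1-110✓ 10-10✓ 100-0✓ 11-00✓ 11-10✓ 110-0✓ 110-1✓ 1100-✓ 1101-✓ 111-0✓
Round 2: -100- 1--10 1-0-0 11--0 110--
PIs = {-0101, -100-, -1110, 0-001, 0-111, 00-01, 001-1, 0111-, 1--10, 1-0-0, 11--0, 110--}

-0101, -1110, 0-001, 0-111, 00-01, 001-1, 0111-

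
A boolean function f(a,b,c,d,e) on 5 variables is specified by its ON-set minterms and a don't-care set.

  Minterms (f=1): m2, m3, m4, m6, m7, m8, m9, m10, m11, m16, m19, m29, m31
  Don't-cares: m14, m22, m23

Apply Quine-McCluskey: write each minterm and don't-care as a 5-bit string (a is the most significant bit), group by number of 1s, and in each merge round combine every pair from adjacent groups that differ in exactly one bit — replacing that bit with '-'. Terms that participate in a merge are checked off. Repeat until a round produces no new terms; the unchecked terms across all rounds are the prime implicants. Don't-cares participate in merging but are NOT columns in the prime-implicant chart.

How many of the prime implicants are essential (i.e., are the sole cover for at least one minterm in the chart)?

Round 0: 00010✓ 00011✓ 00100✓ 00110✓ 00111✓ 01000✓ 01001✓ 01010✓ 01011✓ 01110✓ 10000 10011✓ 10110✓ 10111✓ 11101✓ 11111✓
Round 1: -0011✓ -0110✓ -0111✓ 0-010✓ 0-011✓ 0-110✓ 00-10✓ 00-11✓ 0001-✓ 001-0 0011-✓ 01-10✓ 010-0✓ 010-1✓ 0100-✓ 0101-✓ 1-111 10-11✓ 1011-✓ 111-1
Round 2: -0-11 -011- 0--10 0-01- 00-1- 010--
PIs = {-0-11, -011-, 0--10, 0-01-, 00-1-, 001-0, 010--, 1-111, 10000, 111-1}
Coverage chart:
  m2: 0--10,0-01-,00-1-
  m3: -0-11,0-01-,00-1-
  m4: 001-0 ←essential
  m6: -011-,0--10,00-1-,001-0
  m7: -0-11,-011-,00-1-
  m8: 010-- ←essential
  m9: 010-- ←essential
  m10: 0--10,0-01-,010--
  m11: 0-01-,010--
  m16: 10000 ←essential
  m19: -0-11 ←essential
  m29: 111-1 ←essential
  m31: 1-111,111-1
Essential: -0-11, 001-0, 010--, 10000, 111-1

5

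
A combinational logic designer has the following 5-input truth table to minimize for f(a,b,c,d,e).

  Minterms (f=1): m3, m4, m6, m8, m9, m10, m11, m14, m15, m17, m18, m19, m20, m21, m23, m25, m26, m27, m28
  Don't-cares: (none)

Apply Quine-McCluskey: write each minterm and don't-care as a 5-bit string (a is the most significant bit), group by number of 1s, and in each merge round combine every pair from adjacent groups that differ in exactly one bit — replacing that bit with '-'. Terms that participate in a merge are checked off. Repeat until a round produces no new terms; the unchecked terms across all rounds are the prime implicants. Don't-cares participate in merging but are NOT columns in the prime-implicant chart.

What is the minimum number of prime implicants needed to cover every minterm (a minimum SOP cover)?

8

Round 0: 00011✓ 00100✓ 00110✓ 01000✓ 01001✓ 01010✓ 01011✓ 01110✓ 01111✓ 10001✓ 10010✓ 10011✓ 10100✓ 10101✓ 10111✓ 11001✓ 11010✓ 11011✓ 11100✓
Round 1: -0011✓ -0100 -1001✓ -1010✓ -1011✓ 0-011✓ 0-110 001-0 01-10✓ 01-11✓ 010-0✓ 010-1✓ 0100-✓ 0101-✓ 0111-✓ 1-001✓ 1-010✓ 1-011✓ 1-100 10-01✓ 10-11✓ 100-1✓ 1001-✓ 101-1✓ 1010- 110-1✓ 1101-✓
Round 2: --011 -10-1 -101- 01-1- 010-- 1-0-1 1-01- 10--1
PIs = {--011, -0100, -10-1, -101-, 0-110, 001-0, 01-1-, 010--, 1-0-1, 1-01-, 1-100, 10--1, 1010-}
Coverage chart:
  m3: --011 ←essential
  m4: -0100,001-0
  m6: 0-110,001-0
  m8: 010-- ←essential
  m9: -10-1,010--
  m10: -101-,01-1-,010--
  m11: --011,-10-1,-101-,01-1-,010--
  m14: 0-110,01-1-
  m15: 01-1- ←essential
  m17: 1-0-1,10--1
  m18: 1-01- ←essential
  m19: --011,1-0-1,1-01-,10--1
  m20: -0100,1-100,1010-
  m21: 10--1,1010-
  m23: 10--1 ←essential
  m25: -10-1,1-0-1
  m26: -101-,1-01-
  m27: --011,-10-1,-101-,1-0-1,1-01-
  m28: 1-100 ←essential
Essential: --011, 01-1-, 010--, 1-01-, 1-100, 10--1
Petrick residual → -10-1, 001-0
Min cover (8 terms): c'de + bc'e + a'b'ce' + a'bd + a'bc' + ac'd + acd'e' + ab'e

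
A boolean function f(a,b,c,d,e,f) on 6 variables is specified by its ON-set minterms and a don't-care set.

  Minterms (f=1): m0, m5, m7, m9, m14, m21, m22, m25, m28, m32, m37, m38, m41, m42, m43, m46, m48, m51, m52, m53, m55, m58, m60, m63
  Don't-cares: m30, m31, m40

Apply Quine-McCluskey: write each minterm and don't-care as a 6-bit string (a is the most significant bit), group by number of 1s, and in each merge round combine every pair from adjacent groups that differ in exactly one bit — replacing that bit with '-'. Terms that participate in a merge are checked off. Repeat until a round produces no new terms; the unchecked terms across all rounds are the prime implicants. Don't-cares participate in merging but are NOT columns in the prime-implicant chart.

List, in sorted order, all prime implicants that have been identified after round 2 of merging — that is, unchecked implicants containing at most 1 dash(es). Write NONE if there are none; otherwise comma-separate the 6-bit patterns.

[col 0] 000000*, 000101*, 000111*, 001001*, 001110*, 010101*, 010110*, 011001*, 011100*, 011110*, 011111*, 100000*, 100101*, 100110*, 101000*, 101001*, 101010*, 101011*, 101110*, 110000*, 110011*, 110100*, 110101*, 110111*, 111010*, 111100*, 111111*
[col 1] -00000, -00101*, -01001, -01110, -10101*, -11100, -11111, 0-0101*, 0-1001, 0-1110, 0001-1, 01-110, 0111-0, 01111-, 1-0000, 1-0101*, 1-1010, 10-000, 10-110, 101-10, 1010-0*, 1010-1*, 10100-*, 10101-*, 11-100, 11-111, 110-00, 110-11, 1101-1, 11010-
[col 2] --0101, 1010--
Prime implicants: --0101, -00000, -01001, -01110, -11100, -11111, 0-1001, 0-1110, 0001-1, 01-110, 0111-0, 01111-, 1-0000, 1-1010, 10-000, 10-110, 101-10, 1010--, 11-100, 11-111, 110-00, 110-11, 1101-1, 11010-

-00000, -01001, -01110, -11100, -11111, 0-1001, 0-1110, 0001-1, 01-110, 0111-0, 01111-, 1-0000, 1-1010, 10-000, 10-110, 101-10, 11-100, 11-111, 110-00, 110-11, 1101-1, 11010-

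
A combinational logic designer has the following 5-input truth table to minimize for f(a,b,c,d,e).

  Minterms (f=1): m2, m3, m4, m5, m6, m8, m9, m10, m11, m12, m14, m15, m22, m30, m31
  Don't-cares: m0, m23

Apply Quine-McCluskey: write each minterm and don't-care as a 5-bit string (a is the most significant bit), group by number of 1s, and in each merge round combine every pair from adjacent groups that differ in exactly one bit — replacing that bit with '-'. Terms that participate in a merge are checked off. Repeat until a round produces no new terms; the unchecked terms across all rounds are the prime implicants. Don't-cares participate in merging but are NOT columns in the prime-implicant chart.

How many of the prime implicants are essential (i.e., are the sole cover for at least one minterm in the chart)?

4

[col 0] 00000*, 00010*, 00011*, 00100*, 00101*, 00110*, 01000*, 01001*, 01010*, 01011*, 01100*, 01110*, 01111*, 10110*, 10111*, 11110*, 11111*
[col 1] -0110*, -1110*, -1111*, 0-000*, 0-010*, 0-011*, 0-100*, 0-110*, 00-00*, 00-10*, 000-0*, 0001-*, 001-0*, 0010-, 01-00*, 01-10*, 01-11*, 010-0*, 010-1*, 0100-*, 0101-*, 011-0*, 0111-*, 1-110*, 1-111*, 1011-*, 1111-*
[col 2] --110, -111-, 0--00*, 0--10*, 0-0-0*, 0-01-, 0-1-0*, 00--0*, 01--0*, 01-1-, 010--, 1-11-
[col 3] 0---0
Prime implicants: --110, -111-, 0---0, 0-01-, 0010-, 01-1-, 010--, 1-11-
PI chart (minterm → PIs covering it):
  2 | 0---0,0-01-
  3 | 0-01-  (sole → essential)
  4 | 0---0,0010-
  5 | 0010-  (sole → essential)
  6 | --110,0---0
  8 | 0---0,010--
  9 | 010--  (sole → essential)
  10 | 0---0,0-01-,01-1-,010--
  11 | 0-01-,01-1-,010--
  12 | 0---0  (sole → essential)
  14 | --110,-111-,0---0,01-1-
  15 | -111-,01-1-
  22 | --110,1-11-
  30 | --110,-111-,1-11-
  31 | -111-,1-11-
Essential prime implicants: 0---0, 0-01-, 0010-, 010--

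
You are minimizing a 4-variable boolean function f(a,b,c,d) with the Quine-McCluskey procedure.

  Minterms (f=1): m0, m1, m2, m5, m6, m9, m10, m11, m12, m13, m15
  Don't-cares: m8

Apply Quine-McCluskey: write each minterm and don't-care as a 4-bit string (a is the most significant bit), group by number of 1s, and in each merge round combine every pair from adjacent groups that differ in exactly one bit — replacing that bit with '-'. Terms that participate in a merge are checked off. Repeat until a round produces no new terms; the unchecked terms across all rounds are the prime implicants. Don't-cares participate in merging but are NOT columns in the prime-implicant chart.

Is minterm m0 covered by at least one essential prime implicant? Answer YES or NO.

NO

[col 0] 0000*, 0001*, 0010*, 0101*, 0110*, 1000*, 1001*, 1010*, 1011*, 1100*, 1101*, 1111*
[col 1] -000*, -001*, -010*, -101*, 0-01*, 0-10, 00-0*, 000-*, 1-00*, 1-01*, 1-11*, 10-0*, 10-1*, 100-*, 101-*, 11-1*, 110-*
[col 2] --01, -0-0, -00-, 1--1, 1-0-, 10--
Prime implicants: --01, -0-0, -00-, 0-10, 1--1, 1-0-, 10--
PI chart (minterm → PIs covering it):
  0 | -0-0,-00-
  1 | --01,-00-
  2 | -0-0,0-10
  5 | --01  (sole → essential)
  6 | 0-10  (sole → essential)
  9 | --01,-00-,1--1,1-0-,10--
  10 | -0-0,10--
  11 | 1--1,10--
  12 | 1-0-  (sole → essential)
  13 | --01,1--1,1-0-
  15 | 1--1  (sole → essential)
Essential prime implicants: --01, 0-10, 1--1, 1-0-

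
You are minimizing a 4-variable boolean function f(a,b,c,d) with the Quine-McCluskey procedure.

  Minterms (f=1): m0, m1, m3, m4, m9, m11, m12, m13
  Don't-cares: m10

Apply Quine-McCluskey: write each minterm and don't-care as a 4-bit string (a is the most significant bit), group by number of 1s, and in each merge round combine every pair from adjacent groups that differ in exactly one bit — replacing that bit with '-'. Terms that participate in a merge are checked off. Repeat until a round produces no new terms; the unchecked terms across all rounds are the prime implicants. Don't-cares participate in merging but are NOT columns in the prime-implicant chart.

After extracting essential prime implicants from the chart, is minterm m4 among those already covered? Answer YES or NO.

NO

size-2^0 implicants → 0000(✓)  0001(✓)  0011(✓)  0100(✓)  1001(✓)  1010(✓)  1011(✓)  1100(✓)  1101(✓)
size-2^1 implicants → -001(✓)  -011(✓)  -100  0-00  00-1(✓)  000-  1-01  10-1(✓)  101-  110-
size-2^2 implicants → -0-1
Unchecked terms (primes): -0-1, -100, 0-00, 000-, 1-01, 101-, 110-
Minterm coverage:
  m0 ⊆ 0-00,000-
  m1 ⊆ -0-1,000-
  m3 ⊆ -0-1 [E]
  m4 ⊆ -100,0-00
  m9 ⊆ -0-1,1-01
  m11 ⊆ -0-1,101-
  m12 ⊆ -100,110-
  m13 ⊆ 1-01,110-
E = {-0-1}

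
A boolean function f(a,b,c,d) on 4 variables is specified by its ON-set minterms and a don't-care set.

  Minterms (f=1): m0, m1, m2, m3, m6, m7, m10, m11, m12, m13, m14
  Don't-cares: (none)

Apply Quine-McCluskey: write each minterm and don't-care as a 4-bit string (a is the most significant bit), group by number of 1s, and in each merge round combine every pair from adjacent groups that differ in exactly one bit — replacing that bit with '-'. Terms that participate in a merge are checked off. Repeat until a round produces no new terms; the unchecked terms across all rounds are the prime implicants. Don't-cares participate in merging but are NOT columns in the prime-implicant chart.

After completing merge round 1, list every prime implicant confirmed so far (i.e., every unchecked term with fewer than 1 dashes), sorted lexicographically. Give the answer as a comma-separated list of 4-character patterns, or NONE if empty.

Round 0: 0000✓ 0001✓ 0010✓ 0011✓ 0110✓ 0111✓ 1010✓ 1011✓ 1100✓ 1101✓ 1110✓
Round 1: -010✓ -011✓ -110✓ 0-10✓ 0-11✓ 00-0✓ 00-1✓ 000-✓ 001-✓ 011-✓ 1-10✓ 101-✓ 11-0 110-
Round 2: --10 -01- 0-1- 00--
PIs = {--10, -01-, 0-1-, 00--, 11-0, 110-}

NONE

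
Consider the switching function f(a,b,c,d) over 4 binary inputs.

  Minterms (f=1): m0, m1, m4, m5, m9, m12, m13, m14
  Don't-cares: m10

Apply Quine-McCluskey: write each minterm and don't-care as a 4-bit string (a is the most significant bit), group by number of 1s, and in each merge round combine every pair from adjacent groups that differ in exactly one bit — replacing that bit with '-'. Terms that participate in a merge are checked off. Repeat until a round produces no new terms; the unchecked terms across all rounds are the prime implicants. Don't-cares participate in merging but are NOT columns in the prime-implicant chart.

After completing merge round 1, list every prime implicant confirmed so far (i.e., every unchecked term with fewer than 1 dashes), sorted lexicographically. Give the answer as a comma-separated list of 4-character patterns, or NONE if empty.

NONE

[col 0] 0000*, 0001*, 0100*, 0101*, 1001*, 1010*, 1100*, 1101*, 1110*
[col 1] -001*, -100*, -101*, 0-00*, 0-01*, 000-*, 010-*, 1-01*, 1-10, 11-0, 110-*
[col 2] --01, -10-, 0-0-
Prime implicants: --01, -10-, 0-0-, 1-10, 11-0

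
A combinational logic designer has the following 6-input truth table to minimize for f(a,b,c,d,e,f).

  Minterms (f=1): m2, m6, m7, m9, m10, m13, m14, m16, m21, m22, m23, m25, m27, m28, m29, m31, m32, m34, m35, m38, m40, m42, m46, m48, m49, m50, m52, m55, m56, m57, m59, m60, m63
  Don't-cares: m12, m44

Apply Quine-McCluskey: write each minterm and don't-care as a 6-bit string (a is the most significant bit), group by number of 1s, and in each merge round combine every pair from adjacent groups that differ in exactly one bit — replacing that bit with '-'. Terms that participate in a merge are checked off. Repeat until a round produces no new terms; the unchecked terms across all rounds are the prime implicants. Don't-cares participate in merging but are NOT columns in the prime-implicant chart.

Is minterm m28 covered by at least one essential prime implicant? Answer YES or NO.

Round 0: 000010✓ 000110✓ 000111✓ 001001✓ 001010✓ 001100✓ 001101✓ 001110✓ 010000✓ 010101✓ 010110✓ 010111✓ 011001✓ 011011✓ 011100✓ 011101✓ 011111✓ 100000✓ 100010✓ 100011✓ 100110✓ 101000✓ 101010✓ 101100✓ 101110✓ 110000✓ 110001✓ 110010✓ 110100✓ 110111✓ 111000✓ 111001✓ 111011✓ 111100✓ 111111✓
Round 1: -00010✓ -00110✓ -01010✓ -01100✓ -01110✓ -10000 -10111✓ -11001✓ -11011✓ -11100✓ -11111✓ 0-0110✓ 0-0111✓ 0-1001✓ 0-1100✓ 0-1101✓ 00-010✓ 00-110✓ 000-10✓ 00011-✓ 001-01✓ 001-10✓ 0011-0✓ 00110-✓ 01-101✓ 01-111✓ 0101-1✓ 01011-✓ 011-01✓ 011-11✓ 0110-1✓ 0111-1✓ 01110-✓ 1-0000✓ 1-0010✓ 1-1000✓ 1-1100✓ 10-000✓ 10-010✓ 10-110✓ 100-10✓ 1000-0✓ 10001- 101-00✓ 101-10✓ 1010-0✓ 1011-0✓ 11-000✓ 11-001✓ 11-100✓ 11-111✓ 110-00✓ 1100-0✓ 11000-✓ 111-00✓ 111-11✓ 1110-1✓ 11100-✓
Round 2: --1100 -0-010✓ -0-110✓ -00-10✓ -01-10✓ -011-0 -1-111 -11-11 -110-1 0-011- 0-1-01 0-110- 00--10✓ 01-1-1 011--1 1--000 1-00-0 1-1-00 10--10✓ 10-0-0 101--0 11--00 11-00-
Round 3: -0--10
PIs = {--1100, -0--10, -011-0, -1-111, -10000, -11-11, -110-1, 0-011-, 0-1-01, 0-110-, 01-1-1, 011--1, 1--000, 1-00-0, 1-1-00, 10-0-0, 10001-, 101--0, 11--00, 11-00-}
Coverage chart:
  m2: -0--10 ←essential
  m6: -0--10,0-011-
  m7: 0-011- ←essential
  m9: 0-1-01 ←essential
  m10: -0--10 ←essential
  m13: 0-1-01,0-110-
  m14: -0--10,-011-0
  m16: -10000 ←essential
  m21: 01-1-1 ←essential
  m22: 0-011- ←essential
  m23: -1-111,0-011-,01-1-1
  m25: -110-1,0-1-01,011--1
  m27: -11-11,-110-1,011--1
  m28: --1100,0-110-
  m29: 0-1-01,0-110-,01-1-1,011--1
  m31: -1-111,-11-11,01-1-1,011--1
  m32: 1--000,1-00-0,10-0-0
  m34: -0--10,1-00-0,10-0-0,10001-
  m35: 10001- ←essential
  m38: -0--10 ←essential
  m40: 1--000,1-1-00,10-0-0,101--0
  m42: -0--10,10-0-0,101--0
  m46: -0--10,-011-0,101--0
  m48: -10000,1--000,1-00-0,11--00,11-00-
  m49: 11-00- ←essential
  m50: 1-00-0 ←essential
  m52: 11--00 ←essential
  m55: -1-111 ←essential
  m56: 1--000,1-1-00,11--00,11-00-
  m57: -110-1,11-00-
  m59: -11-11,-110-1
  m60: --1100,1-1-00,11--00
  m63: -1-111,-11-11
Essential: -0--10, -1-111, -10000, 0-011-, 0-1-01, 01-1-1, 1-00-0, 10001-, 11--00, 11-00-

NO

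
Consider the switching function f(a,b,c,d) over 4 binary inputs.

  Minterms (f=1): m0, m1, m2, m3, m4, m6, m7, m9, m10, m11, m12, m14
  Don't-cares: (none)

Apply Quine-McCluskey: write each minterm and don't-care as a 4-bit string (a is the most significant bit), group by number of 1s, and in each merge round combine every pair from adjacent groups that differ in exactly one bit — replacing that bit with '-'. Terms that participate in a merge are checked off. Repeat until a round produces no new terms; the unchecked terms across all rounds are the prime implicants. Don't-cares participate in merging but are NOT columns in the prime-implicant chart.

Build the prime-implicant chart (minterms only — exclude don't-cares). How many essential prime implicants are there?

[col 0] 0000*, 0001*, 0010*, 0011*, 0100*, 0110*, 0111*, 1001*, 1010*, 1011*, 1100*, 1110*
[col 1] -001*, -010*, -011*, -100*, -110*, 0-00*, 0-10*, 0-11*, 00-0*, 00-1*, 000-*, 001-*, 01-0*, 011-*, 1-10*, 10-1*, 101-*, 11-0*
[col 2] --10, -0-1, -01-, -1-0, 0--0, 0-1-, 00--
Prime implicants: --10, -0-1, -01-, -1-0, 0--0, 0-1-, 00--
PI chart (minterm → PIs covering it):
  0 | 0--0,00--
  1 | -0-1,00--
  2 | --10,-01-,0--0,0-1-,00--
  3 | -0-1,-01-,0-1-,00--
  4 | -1-0,0--0
  6 | --10,-1-0,0--0,0-1-
  7 | 0-1-  (sole → essential)
  9 | -0-1  (sole → essential)
  10 | --10,-01-
  11 | -0-1,-01-
  12 | -1-0  (sole → essential)
  14 | --10,-1-0
Essential prime implicants: -0-1, -1-0, 0-1-

3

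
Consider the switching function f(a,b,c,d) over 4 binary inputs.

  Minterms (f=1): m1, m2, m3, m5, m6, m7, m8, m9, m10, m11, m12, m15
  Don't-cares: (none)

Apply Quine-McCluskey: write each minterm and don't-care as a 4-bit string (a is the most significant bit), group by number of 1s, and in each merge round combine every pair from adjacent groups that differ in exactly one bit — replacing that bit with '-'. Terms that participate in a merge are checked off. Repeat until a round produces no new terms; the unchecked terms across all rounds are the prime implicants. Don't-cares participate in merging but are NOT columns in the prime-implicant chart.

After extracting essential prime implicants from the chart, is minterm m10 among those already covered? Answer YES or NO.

size-2^0 implicants → 0001(✓)  0010(✓)  0011(✓)  0101(✓)  0110(✓)  0111(✓)  1000(✓)  1001(✓)  1010(✓)  1011(✓)  1100(✓)  1111(✓)
size-2^1 implicants → -001(✓)  -010(✓)  -011(✓)  -111(✓)  0-01(✓)  0-10(✓)  0-11(✓)  00-1(✓)  001-(✓)  01-1(✓)  011-(✓)  1-00  1-11(✓)  10-0(✓)  10-1(✓)  100-(✓)  101-(✓)
size-2^2 implicants → --11  -0-1  -01-  0--1  0-1-  10--
Unchecked terms (primes): --11, -0-1, -01-, 0--1, 0-1-, 1-00, 10--
Minterm coverage:
  m1 ⊆ -0-1,0--1
  m2 ⊆ -01-,0-1-
  m3 ⊆ --11,-0-1,-01-,0--1,0-1-
  m5 ⊆ 0--1 [E]
  m6 ⊆ 0-1- [E]
  m7 ⊆ --11,0--1,0-1-
  m8 ⊆ 1-00,10--
  m9 ⊆ -0-1,10--
  m10 ⊆ -01-,10--
  m11 ⊆ --11,-0-1,-01-,10--
  m12 ⊆ 1-00 [E]
  m15 ⊆ --11 [E]
E = {--11, 0--1, 0-1-, 1-00}

NO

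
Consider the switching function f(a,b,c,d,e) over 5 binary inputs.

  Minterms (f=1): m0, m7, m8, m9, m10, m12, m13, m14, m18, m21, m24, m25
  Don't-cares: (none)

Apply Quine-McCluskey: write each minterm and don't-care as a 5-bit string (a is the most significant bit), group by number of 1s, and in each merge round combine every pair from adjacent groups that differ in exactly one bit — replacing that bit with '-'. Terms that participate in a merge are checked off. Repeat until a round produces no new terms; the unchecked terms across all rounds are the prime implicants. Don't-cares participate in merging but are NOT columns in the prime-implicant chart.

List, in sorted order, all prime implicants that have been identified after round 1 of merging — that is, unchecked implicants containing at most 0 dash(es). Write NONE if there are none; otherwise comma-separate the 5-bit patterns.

00111, 10010, 10101

[col 0] 00000*, 00111, 01000*, 01001*, 01010*, 01100*, 01101*, 01110*, 10010, 10101, 11000*, 11001*
[col 1] -1000*, -1001*, 0-000, 01-00*, 01-01*, 01-10*, 010-0*, 0100-*, 011-0*, 0110-*, 1100-*
[col 2] -100-, 01--0, 01-0-
Prime implicants: -100-, 0-000, 00111, 01--0, 01-0-, 10010, 10101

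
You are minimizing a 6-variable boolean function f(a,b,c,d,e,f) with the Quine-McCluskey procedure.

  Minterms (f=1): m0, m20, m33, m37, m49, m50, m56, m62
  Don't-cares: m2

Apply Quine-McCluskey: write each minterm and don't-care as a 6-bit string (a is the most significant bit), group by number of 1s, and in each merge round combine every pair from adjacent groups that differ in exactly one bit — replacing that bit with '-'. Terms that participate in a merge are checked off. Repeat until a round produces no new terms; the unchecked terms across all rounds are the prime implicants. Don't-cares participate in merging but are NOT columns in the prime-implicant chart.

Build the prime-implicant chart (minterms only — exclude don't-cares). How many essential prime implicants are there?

[col 0] 000000*, 000010*, 010100, 100001*, 100101*, 110001*, 110010, 111000, 111110
[col 1] 0000-0, 1-0001, 100-01
Prime implicants: 0000-0, 010100, 1-0001, 100-01, 110010, 111000, 111110
PI chart (minterm → PIs covering it):
  0 | 0000-0  (sole → essential)
  20 | 010100  (sole → essential)
  33 | 1-0001,100-01
  37 | 100-01  (sole → essential)
  49 | 1-0001  (sole → essential)
  50 | 110010  (sole → essential)
  56 | 111000  (sole → essential)
  62 | 111110  (sole → essential)
Essential prime implicants: 0000-0, 010100, 1-0001, 100-01, 110010, 111000, 111110

7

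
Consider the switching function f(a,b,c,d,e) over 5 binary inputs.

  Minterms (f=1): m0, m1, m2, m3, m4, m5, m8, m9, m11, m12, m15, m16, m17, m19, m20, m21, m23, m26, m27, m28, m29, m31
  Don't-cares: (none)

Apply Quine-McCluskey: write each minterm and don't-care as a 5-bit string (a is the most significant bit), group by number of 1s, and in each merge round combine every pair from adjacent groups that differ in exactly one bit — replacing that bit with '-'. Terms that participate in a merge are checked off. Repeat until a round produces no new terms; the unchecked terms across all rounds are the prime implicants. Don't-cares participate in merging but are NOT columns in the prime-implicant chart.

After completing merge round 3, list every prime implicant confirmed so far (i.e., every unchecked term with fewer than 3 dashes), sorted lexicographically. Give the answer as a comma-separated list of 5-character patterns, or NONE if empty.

size-2^0 implicants → 00000(✓)  00001(✓)  00010(✓)  00011(✓)  00100(✓)  00101(✓)  01000(✓)  01001(✓)  01011(✓)  01100(✓)  01111(✓)  10000(✓)  10001(✓)  10011(✓)  10100(✓)  10101(✓)  10111(✓)  11010(✓)  11011(✓)  11100(✓)  11101(✓)  11111(✓)
size-2^1 implicants → -0000(✓)  -0001(✓)  -0011(✓)  -0100(✓)  -0101(✓)  -1011(✓)  -1100(✓)  -1111(✓)  0-000(✓)  0-001(✓)  0-011(✓)  0-100(✓)  00-00(✓)  00-01(✓)  000-0(✓)  000-1(✓)  0000-(✓)  0001-(✓)  0010-(✓)  01-00(✓)  01-11(✓)  010-1(✓)  0100-(✓)  1-011(✓)  1-100(✓)  1-101(✓)  1-111(✓)  10-00(✓)  10-01(✓)  10-11(✓)  100-1(✓)  1000-(✓)  101-1(✓)  1010-(✓)  11-11(✓)  1101-  111-1(✓)  1110-(✓)
size-2^2 implicants → --011  --100  -0-00(✓)  -0-01(✓)  -00-1  -000-(✓)  -010-(✓)  -1-11  0--00  0-0-1  0-00-  00-0-(✓)  000--  1--11  1-1-1  1-10-  10--1  10-0-(✓)
size-2^3 implicants → -0-0-
Unchecked terms (primes): --011, --100, -0-0-, -00-1, -1-11, 0--00, 0-0-1, 0-00-, 000--, 1--11, 1-1-1, 1-10-, 10--1, 1101-

--011, --100, -00-1, -1-11, 0--00, 0-0-1, 0-00-, 000--, 1--11, 1-1-1, 1-10-, 10--1, 1101-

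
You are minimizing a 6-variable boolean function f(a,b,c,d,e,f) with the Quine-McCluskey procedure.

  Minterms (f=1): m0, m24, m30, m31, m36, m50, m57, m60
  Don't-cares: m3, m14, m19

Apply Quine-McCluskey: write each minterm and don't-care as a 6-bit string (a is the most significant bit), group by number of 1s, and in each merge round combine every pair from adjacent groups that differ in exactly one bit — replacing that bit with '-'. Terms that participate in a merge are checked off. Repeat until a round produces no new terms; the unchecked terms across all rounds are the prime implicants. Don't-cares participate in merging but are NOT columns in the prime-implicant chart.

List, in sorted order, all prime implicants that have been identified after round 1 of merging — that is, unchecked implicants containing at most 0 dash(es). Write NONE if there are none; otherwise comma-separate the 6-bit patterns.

size-2^0 implicants → 000000  000011(✓)  001110(✓)  010011(✓)  011000  011110(✓)  011111(✓)  100100  110010  111001  111100
size-2^1 implicants → 0-0011  0-1110  01111-
Unchecked terms (primes): 0-0011, 0-1110, 000000, 011000, 01111-, 100100, 110010, 111001, 111100

000000, 011000, 100100, 110010, 111001, 111100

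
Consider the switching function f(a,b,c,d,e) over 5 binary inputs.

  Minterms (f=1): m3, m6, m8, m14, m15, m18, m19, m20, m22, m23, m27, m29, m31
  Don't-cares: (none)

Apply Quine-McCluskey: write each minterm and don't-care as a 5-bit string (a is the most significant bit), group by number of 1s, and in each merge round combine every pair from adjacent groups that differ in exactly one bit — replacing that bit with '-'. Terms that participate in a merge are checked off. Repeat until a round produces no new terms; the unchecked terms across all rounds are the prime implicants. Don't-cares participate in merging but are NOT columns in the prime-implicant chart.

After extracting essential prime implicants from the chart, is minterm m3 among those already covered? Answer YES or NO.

size-2^0 implicants → 00011(✓)  00110(✓)  01000  01110(✓)  01111(✓)  10010(✓)  10011(✓)  10100(✓)  10110(✓)  10111(✓)  11011(✓)  11101(✓)  11111(✓)
size-2^1 implicants → -0011  -0110  -1111  0-110  0111-  1-011(✓)  1-111(✓)  10-10(✓)  10-11(✓)  1001-(✓)  101-0  1011-(✓)  11-11(✓)  111-1
size-2^2 implicants → 1--11  10-1-
Unchecked terms (primes): -0011, -0110, -1111, 0-110, 01000, 0111-, 1--11, 10-1-, 101-0, 111-1
Minterm coverage:
  m3 ⊆ -0011 [E]
  m6 ⊆ -0110,0-110
  m8 ⊆ 01000 [E]
  m14 ⊆ 0-110,0111-
  m15 ⊆ -1111,0111-
  m18 ⊆ 10-1- [E]
  m19 ⊆ -0011,1--11,10-1-
  m20 ⊆ 101-0 [E]
  m22 ⊆ -0110,10-1-,101-0
  m23 ⊆ 1--11,10-1-
  m27 ⊆ 1--11 [E]
  m29 ⊆ 111-1 [E]
  m31 ⊆ -1111,1--11,111-1
E = {-0011, 01000, 1--11, 10-1-, 101-0, 111-1}

YES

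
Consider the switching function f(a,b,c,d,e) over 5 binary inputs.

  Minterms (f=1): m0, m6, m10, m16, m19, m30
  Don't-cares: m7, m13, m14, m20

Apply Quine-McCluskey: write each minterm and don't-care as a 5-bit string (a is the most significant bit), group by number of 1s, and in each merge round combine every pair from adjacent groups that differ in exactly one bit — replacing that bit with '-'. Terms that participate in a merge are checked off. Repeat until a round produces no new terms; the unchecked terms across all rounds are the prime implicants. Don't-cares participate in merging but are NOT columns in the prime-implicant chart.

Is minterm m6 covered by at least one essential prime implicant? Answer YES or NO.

NO

size-2^0 implicants → 00000(✓)  00110(✓)  00111(✓)  01010(✓)  01101  01110(✓)  10000(✓)  10011  10100(✓)  11110(✓)
size-2^1 implicants → -0000  -1110  0-110  0011-  01-10  10-00
Unchecked terms (primes): -0000, -1110, 0-110, 0011-, 01-10, 01101, 10-00, 10011
Minterm coverage:
  m0 ⊆ -0000 [E]
  m6 ⊆ 0-110,0011-
  m10 ⊆ 01-10 [E]
  m16 ⊆ -0000,10-00
  m19 ⊆ 10011 [E]
  m30 ⊆ -1110 [E]
E = {-0000, -1110, 01-10, 10011}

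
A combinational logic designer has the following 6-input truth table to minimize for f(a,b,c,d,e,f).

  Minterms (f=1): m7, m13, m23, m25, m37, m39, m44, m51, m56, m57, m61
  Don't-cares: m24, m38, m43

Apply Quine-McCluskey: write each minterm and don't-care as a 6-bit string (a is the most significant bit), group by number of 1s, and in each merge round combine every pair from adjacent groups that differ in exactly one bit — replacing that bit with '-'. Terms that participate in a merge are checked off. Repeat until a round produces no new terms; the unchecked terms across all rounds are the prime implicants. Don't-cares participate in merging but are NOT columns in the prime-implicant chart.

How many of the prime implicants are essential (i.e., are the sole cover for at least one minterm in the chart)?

7

[col 0] 000111*, 001101, 010111*, 011000*, 011001*, 100101*, 100110*, 100111*, 101011, 101100, 110011, 111000*, 111001*, 111101*
[col 1] -00111, -11000*, -11001*, 0-0111, 01100-*, 1001-1, 10011-, 111-01, 11100-*
[col 2] -1100-
Prime implicants: -00111, -1100-, 0-0111, 001101, 1001-1, 10011-, 101011, 101100, 110011, 111-01
PI chart (minterm → PIs covering it):
  7 | -00111,0-0111
  13 | 001101  (sole → essential)
  23 | 0-0111  (sole → essential)
  25 | -1100-  (sole → essential)
  37 | 1001-1  (sole → essential)
  39 | -00111,1001-1,10011-
  44 | 101100  (sole → essential)
  51 | 110011  (sole → essential)
  56 | -1100-  (sole → essential)
  57 | -1100-,111-01
  61 | 111-01  (sole → essential)
Essential prime implicants: -1100-, 0-0111, 001101, 1001-1, 101100, 110011, 111-01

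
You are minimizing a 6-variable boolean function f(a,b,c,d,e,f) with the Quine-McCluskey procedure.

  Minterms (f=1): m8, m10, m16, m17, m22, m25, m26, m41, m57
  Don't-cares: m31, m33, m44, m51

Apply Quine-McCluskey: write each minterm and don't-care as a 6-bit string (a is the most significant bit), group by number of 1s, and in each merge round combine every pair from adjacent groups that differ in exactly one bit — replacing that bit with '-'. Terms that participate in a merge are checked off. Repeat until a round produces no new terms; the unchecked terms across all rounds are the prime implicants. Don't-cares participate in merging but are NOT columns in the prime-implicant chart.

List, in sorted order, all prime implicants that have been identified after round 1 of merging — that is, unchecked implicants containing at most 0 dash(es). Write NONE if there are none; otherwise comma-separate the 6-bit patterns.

[col 0] 001000*, 001010*, 010000*, 010001*, 010110, 011001*, 011010*, 011111, 100001*, 101001*, 101100, 110011, 111001*
[col 1] -11001, 0-1010, 0010-0, 01-001, 01000-, 1-1001, 10-001
Prime implicants: -11001, 0-1010, 0010-0, 01-001, 01000-, 010110, 011111, 1-1001, 10-001, 101100, 110011

010110, 011111, 101100, 110011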